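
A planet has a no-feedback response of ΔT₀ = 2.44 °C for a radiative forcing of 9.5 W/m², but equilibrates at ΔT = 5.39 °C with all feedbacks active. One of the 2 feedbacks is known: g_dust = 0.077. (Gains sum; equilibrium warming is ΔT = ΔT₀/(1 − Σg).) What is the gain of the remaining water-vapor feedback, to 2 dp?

0.47

Amplification A = ΔT/ΔT₀ = 5.39/2.44 = 2.209.
Total gain g = 1 − 1/A = 1 − 1/2.209 = 0.5473.
The known gain is 0.077.
g_wv = 0.5473 − 0.077 = 0.47.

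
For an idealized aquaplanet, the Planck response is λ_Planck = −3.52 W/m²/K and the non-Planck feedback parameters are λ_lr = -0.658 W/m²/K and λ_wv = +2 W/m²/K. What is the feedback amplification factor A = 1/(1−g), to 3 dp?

1.616

Convert to gains: g_lr = -0.658/3.52 = -0.1869; g_wv = 2/3.52 = 0.5682.
Total gain g = 0.3813.
A = 1/(1 − 0.3813) = 1.616.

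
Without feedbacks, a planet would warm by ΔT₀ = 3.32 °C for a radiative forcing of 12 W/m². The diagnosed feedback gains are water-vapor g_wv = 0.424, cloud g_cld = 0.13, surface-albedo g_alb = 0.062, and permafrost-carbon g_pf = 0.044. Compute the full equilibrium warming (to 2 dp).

Total gain g = 0.424 + 0.13 + 0.062 + 0.044 = 0.66.
Amplification A = 1/(1 − 0.66) = 2.941.
ΔT = 3.32 × 2.941 = 9.76 °C.

9.76 °C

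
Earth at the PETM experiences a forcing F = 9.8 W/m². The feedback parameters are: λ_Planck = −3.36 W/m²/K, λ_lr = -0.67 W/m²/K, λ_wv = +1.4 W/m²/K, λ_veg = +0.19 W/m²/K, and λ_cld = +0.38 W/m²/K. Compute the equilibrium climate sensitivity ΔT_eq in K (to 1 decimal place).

4.8 K

Net feedback parameter λ = (−3.36) + (-0.67) + (+1.4) + (+0.19) + (+0.38) = -2.06 W/m²/K.
ΔT = −F/λ = −9.8/(-2.06) = 4.8 K.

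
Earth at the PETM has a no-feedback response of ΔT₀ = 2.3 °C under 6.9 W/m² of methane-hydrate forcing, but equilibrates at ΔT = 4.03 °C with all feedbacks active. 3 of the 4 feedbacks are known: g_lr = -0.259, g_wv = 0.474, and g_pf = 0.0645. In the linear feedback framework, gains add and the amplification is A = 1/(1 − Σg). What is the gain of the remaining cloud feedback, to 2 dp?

0.15

Amplification A = ΔT/ΔT₀ = 4.03/2.3 = 1.752.
Total gain g = 1 − 1/A = 1 − 1/1.752 = 0.4292.
Known gains sum to -0.259 + 0.474 + 0.0645 = 0.2795.
g_cld = 0.4292 − 0.2795 = 0.15.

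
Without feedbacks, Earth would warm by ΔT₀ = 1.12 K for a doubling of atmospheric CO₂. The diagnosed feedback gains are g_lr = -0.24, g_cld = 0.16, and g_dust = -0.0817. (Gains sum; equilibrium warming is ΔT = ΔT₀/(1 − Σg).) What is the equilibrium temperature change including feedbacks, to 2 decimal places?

Total gain g = -0.24 + 0.16 − 0.0817 = -0.1617.
Amplification A = 1/(1 + 0.1617) = 0.8608.
ΔT = 1.12 × 0.8608 = 0.96 K.

0.96 K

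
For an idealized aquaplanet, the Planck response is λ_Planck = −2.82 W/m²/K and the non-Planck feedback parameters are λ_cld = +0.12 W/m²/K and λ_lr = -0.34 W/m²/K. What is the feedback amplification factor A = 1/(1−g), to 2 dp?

0.93

Convert to gains: g_cld = 0.12/2.82 = 0.04255; g_lr = -0.34/2.82 = -0.1206.
Total gain g = -0.07805.
A = 1/(1 + 0.07805) = 0.93.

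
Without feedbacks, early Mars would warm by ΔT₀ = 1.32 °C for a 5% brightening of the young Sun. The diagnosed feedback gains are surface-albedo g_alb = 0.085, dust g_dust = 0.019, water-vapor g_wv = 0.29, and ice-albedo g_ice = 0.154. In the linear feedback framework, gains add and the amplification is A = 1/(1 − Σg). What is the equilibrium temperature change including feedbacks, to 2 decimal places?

2.92 °C

Total gain g = 0.085 + 0.019 + 0.29 + 0.154 = 0.548.
Amplification A = 1/(1 − 0.548) = 2.212.
ΔT = 1.32 × 2.212 = 2.92 °C.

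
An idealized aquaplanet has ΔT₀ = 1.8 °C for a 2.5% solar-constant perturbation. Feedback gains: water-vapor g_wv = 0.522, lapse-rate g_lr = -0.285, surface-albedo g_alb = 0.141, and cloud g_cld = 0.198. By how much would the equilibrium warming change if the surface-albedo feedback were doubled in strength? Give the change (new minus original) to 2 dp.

Original: g = 0.576, ΔT = 1.8/(1−0.576) = 4.2453 °C.
With doubled surface-albedo: g' = 0.717, ΔT' = 1.8/(1−0.717) = 6.3604 °C.
Change = 6.3604 − 4.2453 = 2.12 °C.

2.12 °C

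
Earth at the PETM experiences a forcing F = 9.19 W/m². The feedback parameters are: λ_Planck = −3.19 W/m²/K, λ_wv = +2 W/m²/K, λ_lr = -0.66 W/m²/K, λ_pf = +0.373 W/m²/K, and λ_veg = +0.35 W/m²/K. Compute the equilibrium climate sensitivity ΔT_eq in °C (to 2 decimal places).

Net feedback parameter λ = (−3.19) + (+2) + (-0.66) + (+0.373) + (+0.35) = -1.127 W/m²/K.
ΔT = −F/λ = −9.19/(-1.127) = 8.15 °C.

8.15 °C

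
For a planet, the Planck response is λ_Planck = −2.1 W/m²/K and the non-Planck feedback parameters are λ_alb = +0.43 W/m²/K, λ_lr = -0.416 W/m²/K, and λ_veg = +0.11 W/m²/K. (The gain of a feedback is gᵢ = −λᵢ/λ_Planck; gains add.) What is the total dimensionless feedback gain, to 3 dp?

0.059

Convert to gains: g_alb = 0.43/2.1 = 0.2048; g_lr = -0.416/2.1 = -0.1981; g_veg = 0.11/2.1 = 0.05238.
Total gain g = 0.05908.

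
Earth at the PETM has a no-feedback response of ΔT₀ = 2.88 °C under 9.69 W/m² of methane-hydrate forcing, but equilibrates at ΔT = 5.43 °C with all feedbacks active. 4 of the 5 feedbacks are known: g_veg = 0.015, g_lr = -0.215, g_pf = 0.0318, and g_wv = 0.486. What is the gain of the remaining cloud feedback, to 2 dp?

0.15

Amplification A = ΔT/ΔT₀ = 5.43/2.88 = 1.885.
Total gain g = 1 − 1/A = 1 − 1/1.885 = 0.4695.
Known gains sum to 0.015 − 0.215 + 0.0318 + 0.486 = 0.3178.
g_cld = 0.4695 − 0.3178 = 0.15.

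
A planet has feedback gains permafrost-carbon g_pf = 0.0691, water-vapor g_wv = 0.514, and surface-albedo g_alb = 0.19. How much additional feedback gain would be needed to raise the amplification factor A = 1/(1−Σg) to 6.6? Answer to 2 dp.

Current total gain = 0.7731.
Target gain for A = 6.6: g* = 1 − 1/6.6 = 0.8485.
Additional gain needed = 0.8485 − 0.7731 = 0.08.

0.08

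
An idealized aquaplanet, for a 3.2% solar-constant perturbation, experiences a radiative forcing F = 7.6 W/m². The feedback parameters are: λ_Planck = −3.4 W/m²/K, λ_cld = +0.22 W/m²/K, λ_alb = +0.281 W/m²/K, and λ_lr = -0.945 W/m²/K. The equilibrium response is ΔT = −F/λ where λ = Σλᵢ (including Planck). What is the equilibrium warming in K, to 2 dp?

Net feedback parameter λ = (−3.4) + (+0.22) + (+0.281) + (-0.945) = -3.844 W/m²/K.
ΔT = −F/λ = −7.6/(-3.844) = 1.98 K.

1.98 K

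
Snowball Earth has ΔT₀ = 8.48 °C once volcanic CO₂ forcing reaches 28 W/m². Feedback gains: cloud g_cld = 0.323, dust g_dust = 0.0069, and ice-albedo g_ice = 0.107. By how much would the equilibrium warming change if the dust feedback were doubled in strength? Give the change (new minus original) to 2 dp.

Original: g = 0.4369, ΔT = 8.48/(1−0.4369) = 15.0595 °C.
With doubled dust: g' = 0.4438, ΔT' = 8.48/(1−0.4438) = 15.2463 °C.
Change = 15.2463 − 15.0595 = 0.19 °C.

0.19 °C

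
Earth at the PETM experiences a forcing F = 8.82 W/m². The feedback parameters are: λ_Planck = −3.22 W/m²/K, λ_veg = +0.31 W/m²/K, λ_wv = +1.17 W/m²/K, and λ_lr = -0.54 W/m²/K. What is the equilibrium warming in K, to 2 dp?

3.87 K

Net feedback parameter λ = (−3.22) + (+0.31) + (+1.17) + (-0.54) = -2.28 W/m²/K.
ΔT = −F/λ = −8.82/(-2.28) = 3.87 K.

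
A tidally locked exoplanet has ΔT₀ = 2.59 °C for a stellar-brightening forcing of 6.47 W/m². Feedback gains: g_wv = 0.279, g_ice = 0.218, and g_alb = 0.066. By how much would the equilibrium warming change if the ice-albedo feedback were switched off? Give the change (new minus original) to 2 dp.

-1.97 °C

Original: g = 0.563, ΔT = 2.59/(1−0.563) = 5.9268 °C.
Without ice-albedo: g' = 0.345, ΔT' = 2.59/(1−0.345) = 3.9542 °C.
Change = 3.9542 − 5.9268 = -1.97 °C.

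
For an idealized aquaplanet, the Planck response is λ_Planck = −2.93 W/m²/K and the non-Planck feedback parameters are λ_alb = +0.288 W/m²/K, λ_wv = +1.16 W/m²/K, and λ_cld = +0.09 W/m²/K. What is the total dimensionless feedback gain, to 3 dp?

0.525

Convert to gains: g_alb = 0.288/2.93 = 0.09829; g_wv = 1.16/2.93 = 0.3959; g_cld = 0.09/2.93 = 0.03072.
Total gain g = 0.52491.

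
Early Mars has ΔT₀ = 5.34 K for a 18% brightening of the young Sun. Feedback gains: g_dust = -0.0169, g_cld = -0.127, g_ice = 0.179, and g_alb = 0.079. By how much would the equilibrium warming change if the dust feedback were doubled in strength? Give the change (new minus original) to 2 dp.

Original: g = 0.1141, ΔT = 5.34/(1−0.1141) = 6.0278 K.
With doubled dust: g' = 0.0972, ΔT' = 5.34/(1−0.0972) = 5.9149 K.
Change = 5.9149 − 6.0278 = -0.11 K.

-0.11 K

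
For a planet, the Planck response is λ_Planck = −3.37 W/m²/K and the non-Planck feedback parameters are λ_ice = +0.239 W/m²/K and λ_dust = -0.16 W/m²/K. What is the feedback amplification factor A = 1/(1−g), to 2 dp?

1.02

Convert to gains: g_ice = 0.239/3.37 = 0.07092; g_dust = -0.16/3.37 = -0.04748.
Total gain g = 0.02344.
A = 1/(1 − 0.02344) = 1.02.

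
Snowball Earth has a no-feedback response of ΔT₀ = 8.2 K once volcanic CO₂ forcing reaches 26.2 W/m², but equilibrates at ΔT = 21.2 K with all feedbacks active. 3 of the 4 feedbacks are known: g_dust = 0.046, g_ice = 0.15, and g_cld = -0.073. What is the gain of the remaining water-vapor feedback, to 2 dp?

0.49

Amplification A = ΔT/ΔT₀ = 21.2/8.2 = 2.585.
Total gain g = 1 − 1/A = 1 − 1/2.585 = 0.6132.
Known gains sum to 0.046 + 0.15 − 0.073 = 0.123.
g_wv = 0.6132 − 0.123 = 0.49.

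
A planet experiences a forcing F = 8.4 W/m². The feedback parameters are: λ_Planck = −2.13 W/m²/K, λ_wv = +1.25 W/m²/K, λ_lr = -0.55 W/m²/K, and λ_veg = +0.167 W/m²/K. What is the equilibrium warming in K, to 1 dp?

6.7 K

Net feedback parameter λ = (−2.13) + (+1.25) + (-0.55) + (+0.167) = -1.263 W/m²/K.
ΔT = −F/λ = −8.4/(-1.263) = 6.7 K.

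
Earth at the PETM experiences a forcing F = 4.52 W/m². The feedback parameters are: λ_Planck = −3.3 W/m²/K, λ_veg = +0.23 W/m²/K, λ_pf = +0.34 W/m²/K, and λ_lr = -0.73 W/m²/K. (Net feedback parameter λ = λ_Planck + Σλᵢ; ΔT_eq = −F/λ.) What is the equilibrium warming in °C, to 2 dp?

Net feedback parameter λ = (−3.3) + (+0.23) + (+0.34) + (-0.73) = -3.46 W/m²/K.
ΔT = −F/λ = −4.52/(-3.46) = 1.31 °C.

1.31 °C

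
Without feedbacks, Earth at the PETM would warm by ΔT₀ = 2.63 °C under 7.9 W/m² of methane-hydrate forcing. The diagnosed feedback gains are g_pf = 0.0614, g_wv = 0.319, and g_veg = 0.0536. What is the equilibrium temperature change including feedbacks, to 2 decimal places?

4.65 °C

Total gain g = 0.0614 + 0.319 + 0.0536 = 0.434.
Amplification A = 1/(1 − 0.434) = 1.767.
ΔT = 2.63 × 1.767 = 4.65 °C.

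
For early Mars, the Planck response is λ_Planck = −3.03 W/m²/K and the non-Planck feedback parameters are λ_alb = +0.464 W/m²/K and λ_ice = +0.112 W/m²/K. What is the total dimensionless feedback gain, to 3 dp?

0.190

Convert to gains: g_alb = 0.464/3.03 = 0.1531; g_ice = 0.112/3.03 = 0.03696.
Total gain g = 0.19006.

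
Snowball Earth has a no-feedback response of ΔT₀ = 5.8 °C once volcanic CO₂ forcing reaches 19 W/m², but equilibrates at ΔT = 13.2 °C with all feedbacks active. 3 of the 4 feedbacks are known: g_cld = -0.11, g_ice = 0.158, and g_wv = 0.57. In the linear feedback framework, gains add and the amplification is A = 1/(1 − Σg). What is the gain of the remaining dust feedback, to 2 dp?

-0.06

Amplification A = ΔT/ΔT₀ = 13.2/5.8 = 2.276.
Total gain g = 1 − 1/A = 1 − 1/2.276 = 0.5606.
Known gains sum to -0.11 + 0.158 + 0.57 = 0.618.
g_dust = 0.5606 − 0.618 = -0.06.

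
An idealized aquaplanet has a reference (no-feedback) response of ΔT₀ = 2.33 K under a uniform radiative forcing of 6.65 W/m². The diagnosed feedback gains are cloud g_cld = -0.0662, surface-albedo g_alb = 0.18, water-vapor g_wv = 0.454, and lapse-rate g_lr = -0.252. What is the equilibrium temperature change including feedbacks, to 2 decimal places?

Total gain g = -0.0662 + 0.18 + 0.454 − 0.252 = 0.3158.
Amplification A = 1/(1 − 0.3158) = 1.462.
ΔT = 2.33 × 1.462 = 3.41 K.

3.41 K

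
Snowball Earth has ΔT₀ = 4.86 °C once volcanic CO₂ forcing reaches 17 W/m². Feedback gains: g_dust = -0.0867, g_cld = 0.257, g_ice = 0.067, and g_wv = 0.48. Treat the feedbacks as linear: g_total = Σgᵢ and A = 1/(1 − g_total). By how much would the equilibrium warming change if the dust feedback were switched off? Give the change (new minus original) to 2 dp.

7.60 °C

Original: g = 0.7173, ΔT = 4.86/(1−0.7173) = 17.1914 °C.
Without dust: g' = 0.804, ΔT' = 4.86/(1−0.804) = 24.7959 °C.
Change = 24.7959 − 17.1914 = 7.60 °C.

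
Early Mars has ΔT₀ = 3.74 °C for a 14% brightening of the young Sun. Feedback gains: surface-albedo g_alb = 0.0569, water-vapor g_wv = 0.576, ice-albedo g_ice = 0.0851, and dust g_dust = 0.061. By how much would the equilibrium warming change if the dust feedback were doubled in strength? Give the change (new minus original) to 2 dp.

Original: g = 0.779, ΔT = 3.74/(1−0.779) = 16.9231 °C.
With doubled dust: g' = 0.84, ΔT' = 3.74/(1−0.84) = 23.3750 °C.
Change = 23.3750 − 16.9231 = 6.45 °C.

6.45 °C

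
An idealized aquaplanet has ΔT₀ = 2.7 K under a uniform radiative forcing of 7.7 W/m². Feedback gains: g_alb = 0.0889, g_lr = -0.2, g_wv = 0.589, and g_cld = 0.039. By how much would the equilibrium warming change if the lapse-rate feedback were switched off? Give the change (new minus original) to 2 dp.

Original: g = 0.5169, ΔT = 2.7/(1−0.5169) = 5.5889 K.
Without lapse-rate: g' = 0.7169, ΔT' = 2.7/(1−0.7169) = 9.5373 K.
Change = 9.5373 − 5.5889 = 3.95 K.

3.95 K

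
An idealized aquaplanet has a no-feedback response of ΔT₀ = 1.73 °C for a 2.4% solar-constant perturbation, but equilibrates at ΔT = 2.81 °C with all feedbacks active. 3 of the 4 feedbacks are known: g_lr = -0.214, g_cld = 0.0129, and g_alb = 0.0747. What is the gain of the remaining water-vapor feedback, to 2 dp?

Amplification A = ΔT/ΔT₀ = 2.81/1.73 = 1.624.
Total gain g = 1 − 1/A = 1 − 1/1.624 = 0.3842.
Known gains sum to -0.214 + 0.0129 + 0.0747 = -0.1264.
g_wv = 0.3842 + 0.1264 = 0.51.

0.51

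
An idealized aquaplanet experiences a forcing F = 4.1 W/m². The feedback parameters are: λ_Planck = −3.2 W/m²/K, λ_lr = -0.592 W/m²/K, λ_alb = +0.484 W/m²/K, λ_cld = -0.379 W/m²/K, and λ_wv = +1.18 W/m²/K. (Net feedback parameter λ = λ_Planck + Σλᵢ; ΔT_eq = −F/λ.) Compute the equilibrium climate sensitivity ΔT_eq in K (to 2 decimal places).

Net feedback parameter λ = (−3.2) + (-0.592) + (+0.484) + (-0.379) + (+1.18) = -2.507 W/m²/K.
ΔT = −F/λ = −4.1/(-2.507) = 1.64 K.

1.64 K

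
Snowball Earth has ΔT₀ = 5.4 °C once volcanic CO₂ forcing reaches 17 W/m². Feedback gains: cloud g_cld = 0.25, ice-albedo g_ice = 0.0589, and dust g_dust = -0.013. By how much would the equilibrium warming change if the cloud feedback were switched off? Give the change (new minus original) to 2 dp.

-2.01 °C

Original: g = 0.2959, ΔT = 5.4/(1−0.2959) = 7.6694 °C.
Without cloud: g' = 0.0459, ΔT' = 5.4/(1−0.0459) = 5.6598 °C.
Change = 5.6598 − 7.6694 = -2.01 °C.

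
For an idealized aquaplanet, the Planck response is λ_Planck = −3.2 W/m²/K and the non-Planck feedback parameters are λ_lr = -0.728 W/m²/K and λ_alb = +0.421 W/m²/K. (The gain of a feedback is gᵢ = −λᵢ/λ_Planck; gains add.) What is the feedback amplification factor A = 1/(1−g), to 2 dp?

Convert to gains: g_lr = -0.728/3.2 = -0.2275; g_alb = 0.421/3.2 = 0.1316.
Total gain g = -0.0959.
A = 1/(1 + 0.0959) = 0.91.

0.91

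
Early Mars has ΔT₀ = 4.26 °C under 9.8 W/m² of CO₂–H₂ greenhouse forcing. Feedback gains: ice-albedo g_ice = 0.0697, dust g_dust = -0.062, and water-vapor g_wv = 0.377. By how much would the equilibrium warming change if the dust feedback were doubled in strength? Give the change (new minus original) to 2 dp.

Original: g = 0.3847, ΔT = 4.26/(1−0.3847) = 6.9235 °C.
With doubled dust: g' = 0.3227, ΔT' = 4.26/(1−0.3227) = 6.2897 °C.
Change = 6.2897 − 6.9235 = -0.63 °C.

-0.63 °C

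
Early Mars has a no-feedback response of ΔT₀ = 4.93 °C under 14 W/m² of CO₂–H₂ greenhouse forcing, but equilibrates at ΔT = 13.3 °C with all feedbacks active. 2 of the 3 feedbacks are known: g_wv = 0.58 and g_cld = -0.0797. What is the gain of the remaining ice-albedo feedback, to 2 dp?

Amplification A = ΔT/ΔT₀ = 13.3/4.93 = 2.698.
Total gain g = 1 − 1/A = 1 − 1/2.698 = 0.6294.
Known gains sum to 0.58 − 0.0797 = 0.5003.
g_ice = 0.6294 − 0.5003 = 0.13.

0.13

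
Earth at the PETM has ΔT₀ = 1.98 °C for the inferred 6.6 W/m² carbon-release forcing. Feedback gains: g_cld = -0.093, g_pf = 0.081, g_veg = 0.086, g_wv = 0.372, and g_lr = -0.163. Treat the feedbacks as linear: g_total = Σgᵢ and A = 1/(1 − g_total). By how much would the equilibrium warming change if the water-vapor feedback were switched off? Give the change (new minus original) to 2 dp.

-0.94 °C

Original: g = 0.283, ΔT = 1.98/(1−0.283) = 2.7615 °C.
Without water-vapor: g' = -0.089, ΔT' = 1.98/(1+0.089) = 1.8182 °C.
Change = 1.8182 − 2.7615 = -0.94 °C.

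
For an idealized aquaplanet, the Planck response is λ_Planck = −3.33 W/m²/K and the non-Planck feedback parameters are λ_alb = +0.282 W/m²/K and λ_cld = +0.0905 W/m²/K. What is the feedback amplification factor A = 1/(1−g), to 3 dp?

1.126

Convert to gains: g_alb = 0.282/3.33 = 0.08468; g_cld = 0.0905/3.33 = 0.02718.
Total gain g = 0.11186.
A = 1/(1 − 0.11186) = 1.126.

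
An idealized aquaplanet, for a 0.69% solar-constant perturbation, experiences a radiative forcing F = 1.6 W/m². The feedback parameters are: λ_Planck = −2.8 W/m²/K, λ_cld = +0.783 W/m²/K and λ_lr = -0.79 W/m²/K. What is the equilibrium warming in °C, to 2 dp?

0.57 °C

Net feedback parameter λ = (−2.8) + (+0.783) + (-0.79) = -2.807 W/m²/K.
ΔT = −F/λ = −1.6/(-2.807) = 0.57 °C.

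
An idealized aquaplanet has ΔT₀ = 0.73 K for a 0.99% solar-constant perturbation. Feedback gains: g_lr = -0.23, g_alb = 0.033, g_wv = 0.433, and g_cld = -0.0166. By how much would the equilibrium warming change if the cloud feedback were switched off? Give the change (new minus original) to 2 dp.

0.02 K

Original: g = 0.2194, ΔT = 0.73/(1−0.2194) = 0.9352 K.
Without cloud: g' = 0.236, ΔT' = 0.73/(1−0.236) = 0.9555 K.
Change = 0.9555 − 0.9352 = 0.02 K.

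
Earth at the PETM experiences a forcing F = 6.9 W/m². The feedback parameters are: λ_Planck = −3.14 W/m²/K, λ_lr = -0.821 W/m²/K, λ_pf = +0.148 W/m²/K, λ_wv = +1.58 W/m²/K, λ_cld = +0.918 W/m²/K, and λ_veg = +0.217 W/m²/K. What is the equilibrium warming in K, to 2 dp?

Net feedback parameter λ = (−3.14) + (-0.821) + (+0.148) + (+1.58) + (+0.918) + (+0.217) = -1.098 W/m²/K.
ΔT = −F/λ = −6.9/(-1.098) = 6.28 K.

6.28 K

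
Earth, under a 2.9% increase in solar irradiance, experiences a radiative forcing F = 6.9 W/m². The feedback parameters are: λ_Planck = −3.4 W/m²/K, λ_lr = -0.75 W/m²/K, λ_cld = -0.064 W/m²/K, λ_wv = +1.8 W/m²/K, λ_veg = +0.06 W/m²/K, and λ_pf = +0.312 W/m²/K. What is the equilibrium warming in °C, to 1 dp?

Net feedback parameter λ = (−3.4) + (-0.75) + (-0.064) + (+1.8) + (+0.06) + (+0.312) = -2.042 W/m²/K.
ΔT = −F/λ = −6.9/(-2.042) = 3.4 °C.

3.4 °C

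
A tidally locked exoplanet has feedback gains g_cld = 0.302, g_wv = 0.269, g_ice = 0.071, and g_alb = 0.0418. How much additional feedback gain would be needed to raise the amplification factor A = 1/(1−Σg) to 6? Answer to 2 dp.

0.15

Current total gain = 0.6838.
Target gain for A = 6: g* = 1 − 1/6 = 0.8333.
Additional gain needed = 0.8333 − 0.6838 = 0.15.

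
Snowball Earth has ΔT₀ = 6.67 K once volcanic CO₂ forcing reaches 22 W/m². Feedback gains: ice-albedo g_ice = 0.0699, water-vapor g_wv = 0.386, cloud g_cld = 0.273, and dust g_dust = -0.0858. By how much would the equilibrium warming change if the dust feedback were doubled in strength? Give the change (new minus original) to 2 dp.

-3.62 K

Original: g = 0.6431, ΔT = 6.67/(1−0.6431) = 18.6887 K.
With doubled dust: g' = 0.5573, ΔT' = 6.67/(1−0.5573) = 15.0666 K.
Change = 15.0666 − 18.6887 = -3.62 K.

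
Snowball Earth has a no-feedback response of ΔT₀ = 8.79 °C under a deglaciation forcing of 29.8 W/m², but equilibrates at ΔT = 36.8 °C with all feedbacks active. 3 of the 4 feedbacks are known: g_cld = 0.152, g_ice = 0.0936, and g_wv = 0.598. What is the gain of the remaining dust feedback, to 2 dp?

-0.08

Amplification A = ΔT/ΔT₀ = 36.8/8.79 = 4.187.
Total gain g = 1 − 1/A = 1 − 1/4.187 = 0.7612.
Known gains sum to 0.152 + 0.0936 + 0.598 = 0.8436.
g_dust = 0.7612 − 0.8436 = -0.08.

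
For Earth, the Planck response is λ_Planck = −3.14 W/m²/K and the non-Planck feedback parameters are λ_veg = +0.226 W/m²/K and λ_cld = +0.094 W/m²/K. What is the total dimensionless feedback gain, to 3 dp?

0.102

Convert to gains: g_veg = 0.226/3.14 = 0.07197; g_cld = 0.094/3.14 = 0.02994.
Total gain g = 0.10191.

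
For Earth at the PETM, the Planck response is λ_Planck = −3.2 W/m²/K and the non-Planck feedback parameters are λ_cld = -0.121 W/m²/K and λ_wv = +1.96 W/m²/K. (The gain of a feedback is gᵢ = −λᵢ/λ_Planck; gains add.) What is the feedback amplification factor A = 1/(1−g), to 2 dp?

2.35

Convert to gains: g_cld = -0.121/3.2 = -0.03781; g_wv = 1.96/3.2 = 0.6125.
Total gain g = 0.57469.
A = 1/(1 − 0.57469) = 2.35.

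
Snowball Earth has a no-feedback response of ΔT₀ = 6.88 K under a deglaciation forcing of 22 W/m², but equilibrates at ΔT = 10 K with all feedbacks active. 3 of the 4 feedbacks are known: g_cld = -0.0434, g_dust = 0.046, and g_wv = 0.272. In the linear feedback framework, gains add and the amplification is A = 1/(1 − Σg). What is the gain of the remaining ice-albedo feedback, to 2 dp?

Amplification A = ΔT/ΔT₀ = 10/6.88 = 1.453.
Total gain g = 1 − 1/A = 1 − 1/1.453 = 0.3118.
Known gains sum to -0.0434 + 0.046 + 0.272 = 0.2746.
g_ice = 0.3118 − 0.2746 = 0.04.

0.04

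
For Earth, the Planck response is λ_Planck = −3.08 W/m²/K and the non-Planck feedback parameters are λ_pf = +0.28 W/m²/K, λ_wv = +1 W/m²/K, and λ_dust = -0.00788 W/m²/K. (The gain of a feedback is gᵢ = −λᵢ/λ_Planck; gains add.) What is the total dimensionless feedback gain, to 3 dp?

Convert to gains: g_pf = 0.28/3.08 = 0.09091; g_wv = 1/3.08 = 0.3247; g_dust = -0.00788/3.08 = -0.002558.
Total gain g = 0.413052.

0.413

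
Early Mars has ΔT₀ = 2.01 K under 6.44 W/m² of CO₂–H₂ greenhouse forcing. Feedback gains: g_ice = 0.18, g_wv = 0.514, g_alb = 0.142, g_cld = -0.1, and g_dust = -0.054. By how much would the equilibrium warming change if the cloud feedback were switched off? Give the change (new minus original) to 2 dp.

2.90 K

Original: g = 0.682, ΔT = 2.01/(1−0.682) = 6.3208 K.
Without cloud: g' = 0.782, ΔT' = 2.01/(1−0.782) = 9.2202 K.
Change = 9.2202 − 6.3208 = 2.90 K.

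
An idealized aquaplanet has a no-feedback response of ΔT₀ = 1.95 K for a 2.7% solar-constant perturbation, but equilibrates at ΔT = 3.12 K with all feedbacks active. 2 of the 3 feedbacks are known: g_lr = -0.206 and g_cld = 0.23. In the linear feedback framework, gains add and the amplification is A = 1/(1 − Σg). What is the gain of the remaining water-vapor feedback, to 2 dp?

Amplification A = ΔT/ΔT₀ = 3.12/1.95 = 1.6.
Total gain g = 1 − 1/A = 1 − 1/1.6 = 0.375.
Known gains sum to -0.206 + 0.23 = 0.024.
g_wv = 0.375 − 0.024 = 0.35.

0.35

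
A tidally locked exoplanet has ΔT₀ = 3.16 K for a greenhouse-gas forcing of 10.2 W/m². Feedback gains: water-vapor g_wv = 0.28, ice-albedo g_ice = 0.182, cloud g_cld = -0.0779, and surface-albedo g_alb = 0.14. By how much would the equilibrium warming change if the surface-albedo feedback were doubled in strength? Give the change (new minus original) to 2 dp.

Original: g = 0.5241, ΔT = 3.16/(1−0.5241) = 6.6401 K.
With doubled surface-albedo: g' = 0.6641, ΔT' = 3.16/(1−0.6641) = 9.4076 K.
Change = 9.4076 − 6.6401 = 2.77 K.

2.77 K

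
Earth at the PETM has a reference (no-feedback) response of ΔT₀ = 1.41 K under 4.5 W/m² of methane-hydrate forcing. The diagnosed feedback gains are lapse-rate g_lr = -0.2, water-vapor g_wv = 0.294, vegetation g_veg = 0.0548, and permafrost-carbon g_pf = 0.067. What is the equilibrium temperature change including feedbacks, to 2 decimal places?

1.80 K

Total gain g = -0.2 + 0.294 + 0.0548 + 0.067 = 0.2158.
Amplification A = 1/(1 − 0.2158) = 1.275.
ΔT = 1.41 × 1.275 = 1.80 K.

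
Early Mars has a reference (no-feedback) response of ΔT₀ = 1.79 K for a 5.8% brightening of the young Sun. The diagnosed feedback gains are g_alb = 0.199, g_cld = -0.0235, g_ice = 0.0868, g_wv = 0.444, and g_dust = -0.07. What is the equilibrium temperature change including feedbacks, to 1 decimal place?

4.9 K

Total gain g = 0.199 − 0.0235 + 0.0868 + 0.444 − 0.07 = 0.6363.
Amplification A = 1/(1 − 0.6363) = 2.75.
ΔT = 1.79 × 2.75 = 4.9 K.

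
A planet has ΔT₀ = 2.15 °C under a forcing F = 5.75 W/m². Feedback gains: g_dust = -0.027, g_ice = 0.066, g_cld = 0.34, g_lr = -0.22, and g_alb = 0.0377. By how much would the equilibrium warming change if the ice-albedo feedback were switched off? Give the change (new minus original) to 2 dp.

-0.20 °C

Original: g = 0.1967, ΔT = 2.15/(1−0.1967) = 2.6765 °C.
Without ice-albedo: g' = 0.1307, ΔT' = 2.15/(1−0.1307) = 2.4733 °C.
Change = 2.4733 − 2.6765 = -0.20 °C.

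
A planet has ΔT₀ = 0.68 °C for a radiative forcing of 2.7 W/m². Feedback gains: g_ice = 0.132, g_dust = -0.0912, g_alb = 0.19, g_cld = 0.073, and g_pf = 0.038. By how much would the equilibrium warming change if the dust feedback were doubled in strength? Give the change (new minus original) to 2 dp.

-0.13 °C

Original: g = 0.3418, ΔT = 0.68/(1−0.3418) = 1.0331 °C.
With doubled dust: g' = 0.2506, ΔT' = 0.68/(1−0.2506) = 0.9074 °C.
Change = 0.9074 − 1.0331 = -0.13 °C.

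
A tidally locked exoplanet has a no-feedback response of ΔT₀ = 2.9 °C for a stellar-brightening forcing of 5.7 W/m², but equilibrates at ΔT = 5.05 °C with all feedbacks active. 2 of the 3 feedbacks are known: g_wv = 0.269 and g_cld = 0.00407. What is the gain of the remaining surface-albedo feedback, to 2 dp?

0.15

Amplification A = ΔT/ΔT₀ = 5.05/2.9 = 1.741.
Total gain g = 1 − 1/A = 1 − 1/1.741 = 0.4256.
Known gains sum to 0.269 + 0.00407 = 0.27307.
g_alb = 0.4256 − 0.27307 = 0.15.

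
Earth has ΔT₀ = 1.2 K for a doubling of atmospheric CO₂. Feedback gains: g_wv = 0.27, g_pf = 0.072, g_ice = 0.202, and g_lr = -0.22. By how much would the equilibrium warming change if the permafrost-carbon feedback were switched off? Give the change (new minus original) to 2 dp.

-0.17 K

Original: g = 0.324, ΔT = 1.2/(1−0.324) = 1.7751 K.
Without permafrost-carbon: g' = 0.252, ΔT' = 1.2/(1−0.252) = 1.6043 K.
Change = 1.6043 − 1.7751 = -0.17 K.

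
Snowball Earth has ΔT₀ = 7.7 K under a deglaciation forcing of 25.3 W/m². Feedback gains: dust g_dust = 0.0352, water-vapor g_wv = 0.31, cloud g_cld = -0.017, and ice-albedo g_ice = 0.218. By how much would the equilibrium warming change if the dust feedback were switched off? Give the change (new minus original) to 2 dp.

Original: g = 0.5462, ΔT = 7.7/(1−0.5462) = 16.9678 K.
Without dust: g' = 0.511, ΔT' = 7.7/(1−0.511) = 15.7464 K.
Change = 15.7464 − 16.9678 = -1.22 K.

-1.22 K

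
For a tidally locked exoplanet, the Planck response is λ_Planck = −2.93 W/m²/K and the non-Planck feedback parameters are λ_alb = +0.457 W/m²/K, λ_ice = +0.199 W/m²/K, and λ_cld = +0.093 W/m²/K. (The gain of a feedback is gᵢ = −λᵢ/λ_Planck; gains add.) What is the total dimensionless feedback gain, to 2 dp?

0.26

Convert to gains: g_alb = 0.457/2.93 = 0.156; g_ice = 0.199/2.93 = 0.06792; g_cld = 0.093/2.93 = 0.03174.
Total gain g = 0.25566.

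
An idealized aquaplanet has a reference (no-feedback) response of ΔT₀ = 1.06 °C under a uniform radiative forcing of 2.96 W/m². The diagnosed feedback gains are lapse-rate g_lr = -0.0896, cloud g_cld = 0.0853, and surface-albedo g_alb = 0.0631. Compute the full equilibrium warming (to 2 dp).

1.13 °C

Total gain g = -0.0896 + 0.0853 + 0.0631 = 0.0588.
Amplification A = 1/(1 − 0.0588) = 1.062.
ΔT = 1.06 × 1.062 = 1.13 °C.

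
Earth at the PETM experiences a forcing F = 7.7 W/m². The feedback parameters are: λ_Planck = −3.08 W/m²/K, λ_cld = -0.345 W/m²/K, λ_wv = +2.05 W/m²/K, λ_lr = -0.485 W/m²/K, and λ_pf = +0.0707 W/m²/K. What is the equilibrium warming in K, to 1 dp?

4.3 K

Net feedback parameter λ = (−3.08) + (-0.345) + (+2.05) + (-0.485) + (+0.0707) = -1.7893 W/m²/K.
ΔT = −F/λ = −7.7/(-1.7893) = 4.3 K.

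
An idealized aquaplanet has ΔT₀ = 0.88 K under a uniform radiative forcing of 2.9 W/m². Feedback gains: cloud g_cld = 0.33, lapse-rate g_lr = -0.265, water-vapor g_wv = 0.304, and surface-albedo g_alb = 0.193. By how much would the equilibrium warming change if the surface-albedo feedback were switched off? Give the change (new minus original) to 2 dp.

-0.61 K

Original: g = 0.562, ΔT = 0.88/(1−0.562) = 2.0091 K.
Without surface-albedo: g' = 0.369, ΔT' = 0.88/(1−0.369) = 1.3946 K.
Change = 1.3946 − 2.0091 = -0.61 K.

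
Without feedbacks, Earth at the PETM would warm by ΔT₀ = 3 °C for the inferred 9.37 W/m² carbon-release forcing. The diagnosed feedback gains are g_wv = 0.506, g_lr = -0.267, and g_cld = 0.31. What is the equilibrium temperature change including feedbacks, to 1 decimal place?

6.7 °C

Total gain g = 0.506 − 0.267 + 0.31 = 0.549.
Amplification A = 1/(1 − 0.549) = 2.217.
ΔT = 3 × 2.217 = 6.7 °C.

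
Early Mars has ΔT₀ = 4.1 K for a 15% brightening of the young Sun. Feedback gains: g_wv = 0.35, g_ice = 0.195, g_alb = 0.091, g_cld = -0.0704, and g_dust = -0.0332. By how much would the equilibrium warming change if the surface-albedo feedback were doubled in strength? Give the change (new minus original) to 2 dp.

Original: g = 0.5324, ΔT = 4.1/(1−0.5324) = 8.7682 K.
With doubled surface-albedo: g' = 0.6234, ΔT' = 4.1/(1−0.6234) = 10.8869 K.
Change = 10.8869 − 8.7682 = 2.12 K.

2.12 K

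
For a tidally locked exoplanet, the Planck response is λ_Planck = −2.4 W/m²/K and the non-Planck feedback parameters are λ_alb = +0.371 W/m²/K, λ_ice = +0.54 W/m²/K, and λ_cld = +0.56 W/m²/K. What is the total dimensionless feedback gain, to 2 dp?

0.61

Convert to gains: g_alb = 0.371/2.4 = 0.1546; g_ice = 0.54/2.4 = 0.225; g_cld = 0.56/2.4 = 0.2333.
Total gain g = 0.6129.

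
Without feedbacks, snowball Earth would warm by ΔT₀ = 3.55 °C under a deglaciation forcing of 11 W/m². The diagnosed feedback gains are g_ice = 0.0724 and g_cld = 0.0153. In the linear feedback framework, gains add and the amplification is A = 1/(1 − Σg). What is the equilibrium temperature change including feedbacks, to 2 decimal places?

3.89 °C

Total gain g = 0.0724 + 0.0153 = 0.0877.
Amplification A = 1/(1 − 0.0877) = 1.096.
ΔT = 3.55 × 1.096 = 3.89 °C.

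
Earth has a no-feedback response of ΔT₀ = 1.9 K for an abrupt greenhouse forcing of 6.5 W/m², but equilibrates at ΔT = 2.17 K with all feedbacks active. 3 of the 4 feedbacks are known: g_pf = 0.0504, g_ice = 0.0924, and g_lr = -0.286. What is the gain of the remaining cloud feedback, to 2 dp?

0.27

Amplification A = ΔT/ΔT₀ = 2.17/1.9 = 1.142.
Total gain g = 1 − 1/A = 1 − 1/1.142 = 0.1243.
Known gains sum to 0.0504 + 0.0924 − 0.286 = -0.1432.
g_cld = 0.1243 + 0.1432 = 0.27.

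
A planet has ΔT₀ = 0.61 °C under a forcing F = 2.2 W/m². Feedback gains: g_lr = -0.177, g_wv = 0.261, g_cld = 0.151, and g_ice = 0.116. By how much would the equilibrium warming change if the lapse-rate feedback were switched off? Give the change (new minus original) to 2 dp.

0.35 °C

Original: g = 0.351, ΔT = 0.61/(1−0.351) = 0.9399 °C.
Without lapse-rate: g' = 0.528, ΔT' = 0.61/(1−0.528) = 1.2924 °C.
Change = 1.2924 − 0.9399 = 0.35 °C.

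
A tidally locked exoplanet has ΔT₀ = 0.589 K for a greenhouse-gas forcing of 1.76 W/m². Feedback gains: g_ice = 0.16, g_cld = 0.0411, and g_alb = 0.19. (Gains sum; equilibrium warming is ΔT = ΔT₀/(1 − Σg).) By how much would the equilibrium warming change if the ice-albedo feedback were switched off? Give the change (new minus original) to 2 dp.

Original: g = 0.3911, ΔT = 0.589/(1−0.3911) = 0.9673 K.
Without ice-albedo: g' = 0.2311, ΔT' = 0.589/(1−0.2311) = 0.7660 K.
Change = 0.7660 − 0.9673 = -0.20 K.

-0.20 K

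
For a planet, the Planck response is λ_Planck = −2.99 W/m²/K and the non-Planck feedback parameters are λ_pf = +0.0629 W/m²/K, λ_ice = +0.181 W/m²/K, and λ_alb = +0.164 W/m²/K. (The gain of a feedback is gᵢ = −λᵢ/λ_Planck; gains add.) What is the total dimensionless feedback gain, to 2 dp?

Convert to gains: g_pf = 0.0629/2.99 = 0.02104; g_ice = 0.181/2.99 = 0.06054; g_alb = 0.164/2.99 = 0.05485.
Total gain g = 0.13643.

0.14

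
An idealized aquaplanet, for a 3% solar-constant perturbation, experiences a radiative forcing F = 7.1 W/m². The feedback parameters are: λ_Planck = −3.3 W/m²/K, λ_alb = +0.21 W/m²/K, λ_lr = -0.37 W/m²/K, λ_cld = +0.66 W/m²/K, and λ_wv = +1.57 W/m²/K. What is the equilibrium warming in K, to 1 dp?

5.8 K

Net feedback parameter λ = (−3.3) + (+0.21) + (-0.37) + (+0.66) + (+1.57) = -1.23 W/m²/K.
ΔT = −F/λ = −7.1/(-1.23) = 5.8 K.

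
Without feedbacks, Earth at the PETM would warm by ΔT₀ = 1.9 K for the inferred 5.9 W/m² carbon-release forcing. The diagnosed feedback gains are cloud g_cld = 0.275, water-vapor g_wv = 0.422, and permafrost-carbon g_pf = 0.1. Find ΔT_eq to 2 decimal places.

Total gain g = 0.275 + 0.422 + 0.1 = 0.797.
Amplification A = 1/(1 − 0.797) = 4.926.
ΔT = 1.9 × 4.926 = 9.36 K.

9.36 K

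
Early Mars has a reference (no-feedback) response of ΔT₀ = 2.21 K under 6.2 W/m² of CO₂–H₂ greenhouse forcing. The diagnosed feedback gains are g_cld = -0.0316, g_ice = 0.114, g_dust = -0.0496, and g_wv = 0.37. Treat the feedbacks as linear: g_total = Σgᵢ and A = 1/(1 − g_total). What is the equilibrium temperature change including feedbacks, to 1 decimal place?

Total gain g = -0.0316 + 0.114 − 0.0496 + 0.37 = 0.4028.
Amplification A = 1/(1 − 0.4028) = 1.674.
ΔT = 2.21 × 1.674 = 3.7 K.

3.7 K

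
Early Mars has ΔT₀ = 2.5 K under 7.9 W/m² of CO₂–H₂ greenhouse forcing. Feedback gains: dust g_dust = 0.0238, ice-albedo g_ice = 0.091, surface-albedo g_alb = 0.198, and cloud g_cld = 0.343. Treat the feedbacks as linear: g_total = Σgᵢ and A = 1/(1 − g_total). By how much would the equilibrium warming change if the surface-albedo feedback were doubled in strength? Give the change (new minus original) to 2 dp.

Original: g = 0.6558, ΔT = 2.5/(1−0.6558) = 7.2632 K.
With doubled surface-albedo: g' = 0.8538, ΔT' = 2.5/(1−0.8538) = 17.0999 K.
Change = 17.0999 − 7.2632 = 9.84 K.

9.84 K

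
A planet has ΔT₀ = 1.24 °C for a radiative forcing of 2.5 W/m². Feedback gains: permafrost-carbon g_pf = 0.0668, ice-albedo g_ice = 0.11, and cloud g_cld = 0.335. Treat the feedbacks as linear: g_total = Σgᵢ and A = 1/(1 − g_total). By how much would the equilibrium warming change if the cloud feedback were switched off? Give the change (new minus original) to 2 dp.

-1.03 °C

Original: g = 0.5118, ΔT = 1.24/(1−0.5118) = 2.5399 °C.
Without cloud: g' = 0.1768, ΔT' = 1.24/(1−0.1768) = 1.5063 °C.
Change = 1.5063 − 2.5399 = -1.03 °C.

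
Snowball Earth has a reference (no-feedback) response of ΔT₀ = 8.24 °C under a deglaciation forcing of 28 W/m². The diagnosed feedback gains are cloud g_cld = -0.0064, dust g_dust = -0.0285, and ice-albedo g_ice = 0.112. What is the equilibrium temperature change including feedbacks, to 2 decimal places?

8.93 °C

Total gain g = -0.0064 − 0.0285 + 0.112 = 0.0771.
Amplification A = 1/(1 − 0.0771) = 1.084.
ΔT = 8.24 × 1.084 = 8.93 °C.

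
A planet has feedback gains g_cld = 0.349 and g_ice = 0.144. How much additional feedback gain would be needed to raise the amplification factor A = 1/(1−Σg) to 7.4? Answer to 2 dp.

Current total gain = 0.493.
Target gain for A = 7.4: g* = 1 − 1/7.4 = 0.8649.
Additional gain needed = 0.8649 − 0.493 = 0.37.

0.37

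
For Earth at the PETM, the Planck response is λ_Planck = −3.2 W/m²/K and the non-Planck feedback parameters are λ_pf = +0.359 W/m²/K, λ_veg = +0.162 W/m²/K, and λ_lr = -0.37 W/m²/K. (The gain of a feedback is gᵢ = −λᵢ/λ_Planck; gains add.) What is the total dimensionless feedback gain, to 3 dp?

0.047

Convert to gains: g_pf = 0.359/3.2 = 0.1122; g_veg = 0.162/3.2 = 0.05062; g_lr = -0.37/3.2 = -0.1156.
Total gain g = 0.04722.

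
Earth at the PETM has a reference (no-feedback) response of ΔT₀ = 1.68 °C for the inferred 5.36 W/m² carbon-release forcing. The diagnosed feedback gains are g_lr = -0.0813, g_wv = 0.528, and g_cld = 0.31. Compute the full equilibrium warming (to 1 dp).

6.9 °C

Total gain g = -0.0813 + 0.528 + 0.31 = 0.7567.
Amplification A = 1/(1 − 0.7567) = 4.11.
ΔT = 1.68 × 4.11 = 6.9 °C.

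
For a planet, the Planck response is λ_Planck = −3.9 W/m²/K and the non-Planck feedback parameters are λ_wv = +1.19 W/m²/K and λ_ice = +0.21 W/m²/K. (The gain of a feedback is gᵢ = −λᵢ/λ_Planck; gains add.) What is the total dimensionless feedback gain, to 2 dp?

Convert to gains: g_wv = 1.19/3.9 = 0.3051; g_ice = 0.21/3.9 = 0.05385.
Total gain g = 0.35895.

0.36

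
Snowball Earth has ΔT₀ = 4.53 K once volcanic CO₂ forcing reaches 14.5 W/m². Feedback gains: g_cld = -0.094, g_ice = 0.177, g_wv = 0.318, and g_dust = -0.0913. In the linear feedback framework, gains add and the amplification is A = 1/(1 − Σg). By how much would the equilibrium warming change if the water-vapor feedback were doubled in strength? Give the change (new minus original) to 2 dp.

5.61 K

Original: g = 0.3097, ΔT = 4.53/(1−0.3097) = 6.5624 K.
With doubled water-vapor: g' = 0.6277, ΔT' = 4.53/(1−0.6277) = 12.1676 K.
Change = 12.1676 − 6.5624 = 5.61 K.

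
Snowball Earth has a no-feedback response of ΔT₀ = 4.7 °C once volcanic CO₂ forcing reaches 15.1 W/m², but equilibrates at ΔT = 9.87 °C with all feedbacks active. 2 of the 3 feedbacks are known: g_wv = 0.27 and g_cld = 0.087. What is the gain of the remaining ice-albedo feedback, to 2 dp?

0.17

Amplification A = ΔT/ΔT₀ = 9.87/4.7 = 2.1.
Total gain g = 1 − 1/A = 1 − 1/2.1 = 0.5238.
Known gains sum to 0.27 + 0.087 = 0.357.
g_ice = 0.5238 − 0.357 = 0.17.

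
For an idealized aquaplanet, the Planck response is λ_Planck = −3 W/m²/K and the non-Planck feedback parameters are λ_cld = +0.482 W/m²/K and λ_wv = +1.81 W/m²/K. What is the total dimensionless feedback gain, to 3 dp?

0.764

Convert to gains: g_cld = 0.482/3 = 0.1607; g_wv = 1.81/3 = 0.6033.
Total gain g = 0.764.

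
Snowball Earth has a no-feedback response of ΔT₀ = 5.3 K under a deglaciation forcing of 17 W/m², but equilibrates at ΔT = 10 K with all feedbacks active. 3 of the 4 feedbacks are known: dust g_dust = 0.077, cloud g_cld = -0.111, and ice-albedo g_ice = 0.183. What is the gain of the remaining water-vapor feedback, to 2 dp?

Amplification A = ΔT/ΔT₀ = 10/5.3 = 1.887.
Total gain g = 1 − 1/A = 1 − 1/1.887 = 0.4701.
Known gains sum to 0.077 − 0.111 + 0.183 = 0.149.
g_wv = 0.4701 − 0.149 = 0.32.

0.32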